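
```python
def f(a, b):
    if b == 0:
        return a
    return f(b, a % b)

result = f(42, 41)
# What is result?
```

f(42, 41) -> f(41, 1) -> f(1, 0) -> 1

Answer: 1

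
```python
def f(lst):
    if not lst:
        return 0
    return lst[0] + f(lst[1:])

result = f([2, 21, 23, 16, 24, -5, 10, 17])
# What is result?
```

2 + 21 + 23 + 16 + 24 + (-5) + 10 + 17 + 0 = 108

Answer: 108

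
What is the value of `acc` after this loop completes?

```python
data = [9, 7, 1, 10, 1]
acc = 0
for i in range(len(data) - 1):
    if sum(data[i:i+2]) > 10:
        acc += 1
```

Count windows with sum > 10
`acc` takes the values: 0 → 1 → 2 → 3

Answer: 3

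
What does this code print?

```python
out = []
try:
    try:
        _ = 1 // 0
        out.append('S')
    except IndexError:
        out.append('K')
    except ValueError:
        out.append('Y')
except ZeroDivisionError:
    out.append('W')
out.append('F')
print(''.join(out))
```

Execution trace: 'W' (outer except ZeroDivisionError) → 'F' (after the try/except). Output: WF

Answer: WF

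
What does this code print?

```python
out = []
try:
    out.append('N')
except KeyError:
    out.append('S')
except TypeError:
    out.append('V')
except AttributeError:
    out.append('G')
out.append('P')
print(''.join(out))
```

Execution trace: 'N' (try body, no exception) → 'P' (after the try/except). Output: NP

Answer: NP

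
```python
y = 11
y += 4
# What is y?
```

Trace:
`y = 11` → y = 11
`y += 4` → y = 15
So y = 15

Answer: 15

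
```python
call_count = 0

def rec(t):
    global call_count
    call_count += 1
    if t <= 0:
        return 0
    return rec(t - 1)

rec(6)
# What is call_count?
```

Linear recursion stepping by 1: 7 calls from t=6 down to ≤0.

Answer: 7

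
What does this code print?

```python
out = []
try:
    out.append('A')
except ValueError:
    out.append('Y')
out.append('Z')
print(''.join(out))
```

Execution trace: 'A' (try body, no exception) → 'Z' (after the try/except). Output: AZ

Answer: AZ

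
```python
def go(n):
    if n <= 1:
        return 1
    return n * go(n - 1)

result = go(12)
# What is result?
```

go(12) = 12 * 11 * 10 * 9 * 8 * 7 * 6 * 5 * 4 * 3 * 2 * 1 = 479001600

Answer: 479001600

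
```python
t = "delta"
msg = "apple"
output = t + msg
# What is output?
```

Trace:
`t = "delta"` → t = 'delta'
`msg = "apple"` → msg = 'apple'
`output = t + msg` → output = 'deltaapple'
So output = 'deltaapple'

Answer: 'deltaapple'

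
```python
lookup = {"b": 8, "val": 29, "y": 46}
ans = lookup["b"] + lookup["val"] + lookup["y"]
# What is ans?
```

Trace:
`lookup = {"b": 8, "val": 29, "y": 46}` → lookup = {'b': 8, 'val': 29, 'y': 46}
`ans = lookup["b"] + lookup["val"] + lookup["y"]` → ans = 83
So ans = 83

Answer: 83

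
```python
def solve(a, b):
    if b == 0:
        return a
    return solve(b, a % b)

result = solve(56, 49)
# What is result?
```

solve(56, 49) -> solve(49, 7) -> solve(7, 0) -> 7

Answer: 7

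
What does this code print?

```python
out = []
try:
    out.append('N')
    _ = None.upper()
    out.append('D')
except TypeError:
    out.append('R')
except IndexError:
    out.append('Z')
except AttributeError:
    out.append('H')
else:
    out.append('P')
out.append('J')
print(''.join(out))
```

Execution trace: 'N' (try body) → 'H' (except AttributeError) → 'J' (after the try/except). Output: NHJ

Answer: NHJ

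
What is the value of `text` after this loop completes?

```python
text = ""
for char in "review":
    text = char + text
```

Reverse 'review'
`text` takes the values: "" → "r" → "er" → "ver" → "iver" → "eiver" → "weiver"

Answer: "weiver"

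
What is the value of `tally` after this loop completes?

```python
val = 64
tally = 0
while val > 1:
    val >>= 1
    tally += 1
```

Count right shifts until 1
`tally` takes the values: 0 → 1 → 2 → 3 → 4 → 5 → 6

Answer: 6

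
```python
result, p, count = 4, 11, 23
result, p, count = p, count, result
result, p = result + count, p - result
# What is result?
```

Trace:
`result, p, count = 4, 11, 23` → result = 4; p = 11; count = 23
`result, p, count = p, count, result` → result = 11; p = 23; count = 4
`result, p = result + count, p - result` → result = 15; p = 12
So result = 15

Answer: 15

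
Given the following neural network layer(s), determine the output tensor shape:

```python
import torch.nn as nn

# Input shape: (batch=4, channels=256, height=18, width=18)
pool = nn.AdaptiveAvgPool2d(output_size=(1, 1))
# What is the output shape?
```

Input: (4, 256, 18, 18) -> Output: (4, 256, 1, 1)

Answer: (4, 256, 1, 1)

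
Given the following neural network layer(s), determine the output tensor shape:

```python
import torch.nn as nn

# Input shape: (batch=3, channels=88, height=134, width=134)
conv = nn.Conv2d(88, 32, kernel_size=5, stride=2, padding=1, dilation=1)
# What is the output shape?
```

Input: (3, 88, 134, 134) -> Output: (3, 32, 66, 66)

Answer: (3, 32, 66, 66)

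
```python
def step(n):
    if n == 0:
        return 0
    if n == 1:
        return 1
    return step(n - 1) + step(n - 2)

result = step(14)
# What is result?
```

Build up from base cases: step(0)=0, step(1)=1, step(2)=1, step(3)=2, step(4)=3, step(5)=5, step(6)=8, ..., step(14)=377

Answer: 377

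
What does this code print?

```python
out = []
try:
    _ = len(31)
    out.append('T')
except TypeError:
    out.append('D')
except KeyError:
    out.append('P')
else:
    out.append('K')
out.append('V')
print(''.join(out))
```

Execution trace: 'D' (except TypeError) → 'V' (after the try/except). Output: DV

Answer: DV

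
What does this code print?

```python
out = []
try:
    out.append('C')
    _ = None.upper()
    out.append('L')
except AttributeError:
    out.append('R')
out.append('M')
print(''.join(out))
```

Execution trace: 'C' (try body) → 'R' (except AttributeError) → 'M' (after the try/except). Output: CRM

Answer: CRM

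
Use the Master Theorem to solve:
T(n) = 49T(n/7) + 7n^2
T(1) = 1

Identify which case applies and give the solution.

a=49, b=7, f(n)=7n^2. log_7(49) = 2. Since c=2 = 2, Case 2 applies: T(n) = Θ(n^log_b(a) · log n) = O(n^2 log n).

Answer: O(n^2 log n) - Case 2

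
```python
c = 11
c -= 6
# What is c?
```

Trace:
`c = 11` → c = 11
`c -= 6` → c = 5
So c = 5

Answer: 5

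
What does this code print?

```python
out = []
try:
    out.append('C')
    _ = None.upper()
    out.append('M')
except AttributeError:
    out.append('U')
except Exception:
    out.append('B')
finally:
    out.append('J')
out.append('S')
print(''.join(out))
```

Execution trace: 'C' (try body) → 'U' (except AttributeError) → 'J' (finally) → 'S' (after the try/except). Output: CUJS

Answer: CUJS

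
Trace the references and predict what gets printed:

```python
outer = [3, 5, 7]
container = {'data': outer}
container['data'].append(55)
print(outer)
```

Key concept: dict holds reference to list.
Step by step:
`outer = [3, 5, 7]` → outer = [3, 5, 7]
`container = {'data': outer}` → container = {'data': [3, 5, 7]}
`container['data'].append(55)` → outer = [3, 5, 7, 55]; container = {'data': [3, 5, 7, 55]}
`print(outer)` → prints [3, 5, 7, 55]

Answer: [3, 5, 7, 55]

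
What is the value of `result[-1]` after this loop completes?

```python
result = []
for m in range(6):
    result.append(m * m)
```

Last element of squares 0 to 5
`result` takes the values: [] → [0] → [0, 1] → [0, 1, 4] → [0, 1, 4, 9] → [0, 1, 4, 9, 16] → [0, 1, 4, 9, 16, 25]
So `result[-1]` = 25

Answer: 25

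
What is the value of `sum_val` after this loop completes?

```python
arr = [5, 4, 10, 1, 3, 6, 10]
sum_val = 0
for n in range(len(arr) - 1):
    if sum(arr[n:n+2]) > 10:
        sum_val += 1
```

Count windows with sum > 10
`sum_val` takes the values: 0 → 1 → 2 → 3

Answer: 3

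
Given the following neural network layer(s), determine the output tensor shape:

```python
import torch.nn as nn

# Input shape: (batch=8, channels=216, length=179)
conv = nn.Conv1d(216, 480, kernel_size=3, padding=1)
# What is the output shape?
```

Input: (8, 216, 179) -> Output: (8, 480, 179)

Answer: (8, 480, 179)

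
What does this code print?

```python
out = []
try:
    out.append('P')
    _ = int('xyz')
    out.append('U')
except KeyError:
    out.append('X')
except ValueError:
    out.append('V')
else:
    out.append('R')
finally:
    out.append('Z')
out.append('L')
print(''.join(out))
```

Execution trace: 'P' (try body) → 'V' (except ValueError) → 'Z' (finally) → 'L' (after the try/except). Output: PVZL

Answer: PVZL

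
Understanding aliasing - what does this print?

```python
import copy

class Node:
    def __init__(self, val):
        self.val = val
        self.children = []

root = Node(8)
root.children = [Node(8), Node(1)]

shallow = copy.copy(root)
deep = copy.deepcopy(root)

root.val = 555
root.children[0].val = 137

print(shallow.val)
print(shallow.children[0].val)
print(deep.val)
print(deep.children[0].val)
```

Key concept: deep copy with custom objects.
Step by step:
`root = Node(8)` → root = Node(val=8, children=[])
`root.children = [Node(8), Node(1)]` → root = Node(val=8, children=[Node(val=8, children=[]), Node(val=1, children=[])])
`shallow = copy.copy(root)` → shallow = Node(val=8, children=[Node(val=8, children=[]), Node(val=1, children=[])])
`deep = copy.deepcopy(root)` → deep = Node(val=8, children=[Node(val=8, children=[]), Node(val=1, children=[])])
`root.val = 555` → root = Node(val=555, children=[Node(val=8, children=[]), Node(val=1, children=[])])
`root.children[0].val = 137` → root = Node(val=555, children=[Node(val=137, children=[]), Node(val=1, children=[])]); shallow = Node(val=8, children=[Node(val=137, children=[]), Node(val=1, children=[])])
`print(shallow.val)` → prints 8
`print(shallow.children[0].val)` → prints 137
`print(deep.val)` → prints 8
`print(deep.children[0].val)` → prints 8

Answer:
8
137
8
8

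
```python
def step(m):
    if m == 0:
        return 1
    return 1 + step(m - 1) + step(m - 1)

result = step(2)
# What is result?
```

step(m) = 1 + 2·step(m-1), step(0)=1. Closed form: (1+1)·2^2 - 1 = 7.

Answer: 7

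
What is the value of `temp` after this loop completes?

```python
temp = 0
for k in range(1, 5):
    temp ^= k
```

XOR of 1 to 4
`temp` takes the values: 0 → 1 → 3 → 0 → 4

Answer: 4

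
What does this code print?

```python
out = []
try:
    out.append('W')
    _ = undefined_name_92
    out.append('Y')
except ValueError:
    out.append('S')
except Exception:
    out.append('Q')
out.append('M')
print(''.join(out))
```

Execution trace: 'W' (try body) → 'Q' (except Exception) → 'M' (after the try/except). Output: WQM

Answer: WQM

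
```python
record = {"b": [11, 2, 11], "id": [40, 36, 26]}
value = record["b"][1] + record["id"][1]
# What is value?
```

Trace:
`record = {"b": [11, 2, 11], "id": [40, 36, 26]}` → record = {'b': [11, 2, 11], 'id': [40, 36, 26]}
`value = record["b"][1] + record["id"][1]` → value = 38
So value = 38

Answer: 38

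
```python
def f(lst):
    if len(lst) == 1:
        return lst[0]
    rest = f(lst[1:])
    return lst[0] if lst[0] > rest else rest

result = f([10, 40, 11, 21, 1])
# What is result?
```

Recursive max over [10, 40, 11, 21, 1] = 40

Answer: 40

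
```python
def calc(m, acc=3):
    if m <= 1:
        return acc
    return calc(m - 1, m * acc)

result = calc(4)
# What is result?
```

Accumulator trace (n, acc): (4, 3) -> (3, 12) -> (2, 36) -> (1, 72) -> return 72

Answer: 72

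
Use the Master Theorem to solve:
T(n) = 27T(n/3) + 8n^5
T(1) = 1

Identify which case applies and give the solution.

a=27, b=3, f(n)=8n^5. log_3(27) = 3. Since c=5 > 3 and the regularity condition holds (27(n/3)^5 = (27/3^5)n^5 with 27/3^5 < 1), Case 3 applies: T(n) = Θ(f(n)) = O(n^5).

Answer: O(n^5) - Case 3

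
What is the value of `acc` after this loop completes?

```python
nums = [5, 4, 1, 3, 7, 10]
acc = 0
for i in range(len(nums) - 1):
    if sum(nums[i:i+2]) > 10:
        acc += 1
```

Count windows with sum > 10
`acc` takes the values: 0 → 1

Answer: 1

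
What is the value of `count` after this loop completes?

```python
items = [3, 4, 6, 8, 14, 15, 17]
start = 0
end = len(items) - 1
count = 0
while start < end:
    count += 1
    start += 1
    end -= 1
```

Iterations until pointers meet (list length 7)
`count` takes the values: 0 → 1 → 2 → 3

Answer: 3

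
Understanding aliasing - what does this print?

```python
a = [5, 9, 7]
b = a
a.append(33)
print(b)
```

Key concept: basic list aliasing.
Step by step:
`a = [5, 9, 7]` → a = [5, 9, 7]
`b = a` → b = [5, 9, 7] (same object as a)
`a.append(33)` → a = [5, 9, 7, 33] (same object as b); b = [5, 9, 7, 33] (same object as a)
`print(b)` → prints [5, 9, 7, 33]

Answer: [5, 9, 7, 33]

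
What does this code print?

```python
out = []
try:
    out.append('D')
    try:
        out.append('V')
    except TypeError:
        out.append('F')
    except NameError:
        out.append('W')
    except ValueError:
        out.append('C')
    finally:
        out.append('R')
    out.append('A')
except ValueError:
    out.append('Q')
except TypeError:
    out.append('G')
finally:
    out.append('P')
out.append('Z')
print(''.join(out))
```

Execution trace: 'D' (try body) → 'V' (inner try body, no exception) → 'R' (inner finally) → 'A' (try body, no exception) → 'P' (finally) → 'Z' (after the try/except). Output: DVRAPZ

Answer: DVRAPZ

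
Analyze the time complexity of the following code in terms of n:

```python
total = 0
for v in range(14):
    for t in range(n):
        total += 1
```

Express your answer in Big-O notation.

Each loop level contributes: 1 × n. Multiplying the contributions gives O(n).

Answer: O(n)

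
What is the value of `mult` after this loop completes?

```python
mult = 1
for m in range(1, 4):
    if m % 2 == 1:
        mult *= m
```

Product of odd numbers 1 to 3
`mult` takes the values: 1 → 3

Answer: 3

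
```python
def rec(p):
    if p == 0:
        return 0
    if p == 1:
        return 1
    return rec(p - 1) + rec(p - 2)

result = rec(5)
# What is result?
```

Build up from base cases: rec(0)=0, rec(1)=1, rec(2)=1, rec(3)=2, rec(4)=3, rec(5)=5

Answer: 5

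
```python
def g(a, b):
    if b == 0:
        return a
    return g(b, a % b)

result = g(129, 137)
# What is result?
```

g(129, 137) -> g(137, 129) -> g(129, 8) -> g(8, 1) -> g(1, 0) -> 1

Answer: 1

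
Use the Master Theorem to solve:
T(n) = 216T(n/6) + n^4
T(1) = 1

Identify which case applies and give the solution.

a=216, b=6, f(n)=n^4. log_6(216) = 3. Since c=4 > 3 and the regularity condition holds (216(n/6)^4 = (216/6^4)n^4 with 216/6^4 < 1), Case 3 applies: T(n) = Θ(f(n)) = O(n^4).

Answer: O(n^4) - Case 3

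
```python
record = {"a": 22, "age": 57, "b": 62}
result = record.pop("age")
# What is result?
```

Trace:
`record = {"a": 22, "age": 57, "b": 62}` → record = {'a': 22, 'age': 57, 'b': 62}
`result = record.pop("age")` → record = {'a': 22, 'b': 62}; result = 57
So result = 57

Answer: 57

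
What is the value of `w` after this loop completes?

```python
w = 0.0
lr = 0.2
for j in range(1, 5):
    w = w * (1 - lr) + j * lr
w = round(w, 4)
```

Moving average with lr=0.2
`w` takes the values: 0.0 → 0.2 → 0.56 → 1.048 → 1.6384

Answer: 1.6384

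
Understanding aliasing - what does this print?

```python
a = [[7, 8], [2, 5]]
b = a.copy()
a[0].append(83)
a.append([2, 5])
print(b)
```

Key concept: shallow copy with nested lists.
Step by step:
`a = [[7, 8], [2, 5]]` → a = [[7, 8], [2, 5]]
`b = a.copy()` → b = [[7, 8], [2, 5]]
`a[0].append(83)` → a = [[7, 8, 83], [2, 5]]; b = [[7, 8, 83], [2, 5]]
`a.append([2, 5])` → a = [[7, 8, 83], [2, 5], [2, 5]]
`print(b)` → prints [[7, 8, 83], [2, 5]]

Answer: [[7, 8, 83], [2, 5]]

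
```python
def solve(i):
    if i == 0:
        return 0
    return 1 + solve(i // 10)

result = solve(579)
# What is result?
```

Count of digits of 579: 3

Answer: 3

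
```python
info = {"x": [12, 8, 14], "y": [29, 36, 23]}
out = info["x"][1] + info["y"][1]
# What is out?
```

Trace:
`info = {"x": [12, 8, 14], "y": [29, 36, 23]}` → info = {'x': [12, 8, 14], 'y': [29, 36, 23]}
`out = info["x"][1] + info["y"][1]` → out = 44
So out = 44

Answer: 44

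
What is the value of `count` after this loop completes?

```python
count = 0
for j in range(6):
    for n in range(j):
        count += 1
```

Triangle number: 0+1+2+...+5
`count` takes the values: 0 → 1 → 2 → 3 → 4 → 5 → 6 → 7 → 8 → 9 → 10 → 11 → 12 → 13 → 14 → 15

Answer: 15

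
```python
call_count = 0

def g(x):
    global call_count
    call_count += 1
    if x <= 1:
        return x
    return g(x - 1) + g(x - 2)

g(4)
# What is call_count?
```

Calls(x) = 1 + Calls(x-1) + Calls(x-2); Calls(0)=Calls(1)=1. For x=4 this gives 9.

Answer: 9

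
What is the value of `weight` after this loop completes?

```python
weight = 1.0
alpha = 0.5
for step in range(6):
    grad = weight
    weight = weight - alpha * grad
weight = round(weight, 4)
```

Gradient descent: w = 1.0 * (1 - 0.5)^6
`weight` takes the values: 1.0 → 0.5 → 0.25 → 0.125 → 0.0625 → 0.03125 → 0.015625 → 0.0156

Answer: 0.0156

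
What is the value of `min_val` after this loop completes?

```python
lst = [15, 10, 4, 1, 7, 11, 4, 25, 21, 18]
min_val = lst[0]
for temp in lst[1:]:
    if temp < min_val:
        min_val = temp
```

Minimum of [15, 10, 4, 1, 7, 11, 4, 25, 21, 18]
`min_val` takes the values: 15 → 10 → 4 → 1

Answer: 1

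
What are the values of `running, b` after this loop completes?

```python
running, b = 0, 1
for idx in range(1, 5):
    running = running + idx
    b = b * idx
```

Sum and factorial of 1 to 4
`running, b` takes the values: (0, 1) → (1, 1) → (3, 1) → (3, 2) → (6, 2) → (6, 6) → (10, 6) → (10, 24)

Answer: 10, 24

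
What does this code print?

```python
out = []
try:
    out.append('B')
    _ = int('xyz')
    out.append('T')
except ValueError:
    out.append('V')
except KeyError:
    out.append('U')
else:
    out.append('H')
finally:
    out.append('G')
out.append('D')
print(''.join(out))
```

Execution trace: 'B' (try body) → 'V' (except ValueError) → 'G' (finally) → 'D' (after the try/except). Output: BVGD

Answer: BVGD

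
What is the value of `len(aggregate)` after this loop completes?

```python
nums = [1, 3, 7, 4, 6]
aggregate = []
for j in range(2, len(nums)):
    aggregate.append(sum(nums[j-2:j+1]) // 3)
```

Number of 3-element averages
`aggregate` takes the values: [] → [3] → [3, 4] → [3, 4, 5]
So `len(aggregate)` = 3

Answer: 3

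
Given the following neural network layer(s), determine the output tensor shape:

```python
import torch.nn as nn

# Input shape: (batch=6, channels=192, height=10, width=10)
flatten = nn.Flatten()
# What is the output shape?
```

Input: (6, 192, 10, 10) -> Output: (6, 19200)

Answer: (6, 19200)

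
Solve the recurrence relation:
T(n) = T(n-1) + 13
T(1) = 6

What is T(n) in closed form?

Unrolling: T(n) = T(1) + 13·(n-1) = 6 + 13(n-1) = 13n - 7.

Answer: T(n) = 13n - 7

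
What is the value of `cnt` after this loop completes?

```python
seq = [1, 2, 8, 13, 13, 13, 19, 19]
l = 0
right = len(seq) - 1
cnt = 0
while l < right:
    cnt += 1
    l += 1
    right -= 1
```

Iterations until pointers meet (list length 8)
`cnt` takes the values: 0 → 1 → 2 → 3 → 4

Answer: 4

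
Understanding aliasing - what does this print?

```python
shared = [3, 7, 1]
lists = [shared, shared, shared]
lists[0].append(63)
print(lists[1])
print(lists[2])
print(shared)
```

Key concept: list of same reference.
Step by step:
`shared = [3, 7, 1]` → shared = [3, 7, 1]
`lists = [shared, shared, shared]` → lists = [[3, 7, 1], [3, 7, 1], [3, 7, 1]]
`lists[0].append(63)` → shared = [3, 7, 1, 63]; lists = [[3, 7, 1, 63], [3, 7, 1, 63], [3, 7, 1, 63]]
`print(lists[1])` → prints [3, 7, 1, 63]
`print(lists[2])` → prints [3, 7, 1, 63]
`print(shared)` → prints [3, 7, 1, 63]

Answer:
[3, 7, 1, 63]
[3, 7, 1, 63]
[3, 7, 1, 63]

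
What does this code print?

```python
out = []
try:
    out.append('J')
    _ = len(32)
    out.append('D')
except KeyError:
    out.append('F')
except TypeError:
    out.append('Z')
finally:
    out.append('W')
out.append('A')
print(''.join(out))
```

Execution trace: 'J' (try body) → 'Z' (except TypeError) → 'W' (finally) → 'A' (after the try/except). Output: JZWA

Answer: JZWA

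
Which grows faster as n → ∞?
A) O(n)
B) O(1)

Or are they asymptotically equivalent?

O(n) vs O(1): Higher order terms dominate.

Answer: A) O(n) grows faster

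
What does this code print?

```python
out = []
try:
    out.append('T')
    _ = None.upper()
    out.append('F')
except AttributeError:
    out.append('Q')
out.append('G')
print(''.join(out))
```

Execution trace: 'T' (try body) → 'Q' (except AttributeError) → 'G' (after the try/except). Output: TQG

Answer: TQG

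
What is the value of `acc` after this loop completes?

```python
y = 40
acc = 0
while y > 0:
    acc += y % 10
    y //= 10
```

Sum digits of 40
`acc` takes the values: 0 → 4

Answer: 4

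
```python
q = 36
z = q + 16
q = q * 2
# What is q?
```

Trace:
`q = 36` → q = 36
`z = q + 16` → z = 52
`q = q * 2` → q = 72
So q = 72

Answer: 72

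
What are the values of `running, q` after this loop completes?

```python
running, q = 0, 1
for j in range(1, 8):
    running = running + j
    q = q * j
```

Sum and factorial of 1 to 7
`running, q` takes the values: (0, 1) → (1, 1) → (3, 1) → (3, 2) → (6, 2) → (6, 6) → (10, 6) → (10, 24) → (15, 24) → (15, 120) → (21, 120) → (21, 720) → (28, 720) → (28, 5040)

Answer: 28, 5040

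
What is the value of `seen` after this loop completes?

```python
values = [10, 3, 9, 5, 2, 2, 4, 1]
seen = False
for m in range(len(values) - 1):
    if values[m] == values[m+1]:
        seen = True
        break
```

Check consecutive duplicates in [10, 3, 9, 5, 2, 2, 4, 1]
`seen` takes the values: False → True

Answer: True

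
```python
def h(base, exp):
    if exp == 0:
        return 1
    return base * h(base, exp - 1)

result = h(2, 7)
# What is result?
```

h(2, 7) = 2 * 2 * 2 * 2 * 2 * 2 * 2 = 128

Answer: 128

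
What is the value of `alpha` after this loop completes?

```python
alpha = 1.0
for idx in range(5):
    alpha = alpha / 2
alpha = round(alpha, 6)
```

Halving LR 5 times: 1 / 2^5
`alpha` takes the values: 1.0 → 0.5 → 0.25 → 0.125 → 0.0625 → 0.03125

Answer: 0.03125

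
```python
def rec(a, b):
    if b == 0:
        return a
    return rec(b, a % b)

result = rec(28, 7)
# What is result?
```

rec(28, 7) -> rec(7, 0) -> 7

Answer: 7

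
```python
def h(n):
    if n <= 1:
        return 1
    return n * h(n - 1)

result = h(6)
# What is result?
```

h(6) = 6 * 5 * 4 * 3 * 2 * 1 = 720

Answer: 720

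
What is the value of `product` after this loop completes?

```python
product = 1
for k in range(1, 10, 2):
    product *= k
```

Product of 1, 3, 5, ... up to 9
`product` takes the values: 1 → 3 → 15 → 105 → 945

Answer: 945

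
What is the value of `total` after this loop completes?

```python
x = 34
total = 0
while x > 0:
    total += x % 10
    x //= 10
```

Sum digits of 34
`total` takes the values: 0 → 4 → 7

Answer: 7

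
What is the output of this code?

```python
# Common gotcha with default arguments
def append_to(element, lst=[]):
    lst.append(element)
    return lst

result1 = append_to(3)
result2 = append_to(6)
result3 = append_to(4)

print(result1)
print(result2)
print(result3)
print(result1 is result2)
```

Key concept: mutable default argument gotcha.
Step by step:
`result1 = append_to(3)` → result1 = [3]
`result2 = append_to(6)` → result1 = [3, 6] (same object as result2); result2 = [3, 6] (same object as result1)
`result3 = append_to(4)` → result1 = [3, 6, 4] (same object as result2, result3); result2 = [3, 6, 4] (same object as result1, result3); result3 = [3, 6, 4] (same object as result1, result2)
`print(result1)` → prints [3, 6, 4]
`print(result2)` → prints [3, 6, 4]
`print(result3)` → prints [3, 6, 4]
`print(result1 is result2)` → prints True

Answer:
[3, 6, 4]
[3, 6, 4]
[3, 6, 4]
True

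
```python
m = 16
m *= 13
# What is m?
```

Trace:
`m = 16` → m = 16
`m *= 13` → m = 208
So m = 208

Answer: 208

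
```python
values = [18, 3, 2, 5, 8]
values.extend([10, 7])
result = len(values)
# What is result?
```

Trace:
`values = [18, 3, 2, 5, 8]` → values = [18, 3, 2, 5, 8]
`values.extend([10, 7])` → values = [18, 3, 2, 5, 8, 10, 7]
`result = len(values)` → result = 7
So result = 7

Answer: 7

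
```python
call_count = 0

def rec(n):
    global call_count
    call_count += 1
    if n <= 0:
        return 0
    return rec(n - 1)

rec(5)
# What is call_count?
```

Linear recursion stepping by 1: 6 calls from n=5 down to ≤0.

Answer: 6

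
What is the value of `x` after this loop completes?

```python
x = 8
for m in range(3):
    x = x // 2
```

Halve 3 times: 8 // 2^3 = 1
`x` takes the values: 8 → 4 → 2 → 1

Answer: 1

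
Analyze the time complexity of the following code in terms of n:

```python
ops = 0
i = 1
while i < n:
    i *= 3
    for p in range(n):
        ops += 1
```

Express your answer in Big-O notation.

Each loop level contributes: log n × n. Multiplying the contributions gives O(n log n).

Answer: O(n log n)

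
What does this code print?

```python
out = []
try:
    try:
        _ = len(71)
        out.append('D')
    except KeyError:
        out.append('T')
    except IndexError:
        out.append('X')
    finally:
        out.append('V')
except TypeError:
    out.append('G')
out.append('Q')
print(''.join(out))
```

Execution trace: 'V' (finally) → 'G' (outer except TypeError) → 'Q' (after the try/except). Output: VGQ

Answer: VGQ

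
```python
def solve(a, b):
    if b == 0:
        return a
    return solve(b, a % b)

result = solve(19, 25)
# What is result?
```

solve(19, 25) -> solve(25, 19) -> solve(19, 6) -> solve(6, 1) -> solve(1, 0) -> 1

Answer: 1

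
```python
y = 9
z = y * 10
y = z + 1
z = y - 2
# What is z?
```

Trace:
`y = 9` → y = 9
`z = y * 10` → z = 90
`y = z + 1` → y = 91
`z = y - 2` → z = 89
So z = 89

Answer: 89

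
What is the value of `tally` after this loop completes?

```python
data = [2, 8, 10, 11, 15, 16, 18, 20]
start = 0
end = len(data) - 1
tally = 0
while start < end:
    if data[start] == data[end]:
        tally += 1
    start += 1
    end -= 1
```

Count matching pairs from ends
`tally` takes the values: 0

Answer: 0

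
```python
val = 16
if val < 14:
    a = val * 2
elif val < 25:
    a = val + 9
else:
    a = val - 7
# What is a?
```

Trace:
`val = 16` → val = 16
`if val < 14: ...` → val < 14 is False, val < 25 is True → a = 25
So a = 25

Answer: 25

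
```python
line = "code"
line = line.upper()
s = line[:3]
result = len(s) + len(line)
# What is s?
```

Trace:
`line = "code"` → line = 'code'
`line = line.upper()` → line = 'CODE'
`s = line[:3]` → s = 'COD'
`result = len(s) + len(line)` → result = 7
So s = 'COD'

Answer: 'COD'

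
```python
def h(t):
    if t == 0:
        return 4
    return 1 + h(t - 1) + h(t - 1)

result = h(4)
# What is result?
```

h(t) = 1 + 2·h(t-1), h(0)=4. Closed form: (4+1)·2^4 - 1 = 79.

Answer: 79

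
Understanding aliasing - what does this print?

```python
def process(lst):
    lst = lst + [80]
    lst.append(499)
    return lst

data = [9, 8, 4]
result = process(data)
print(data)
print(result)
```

Key concept: rebinding parameter vs mutation.
Step by step:
`data = [9, 8, 4]` → data = [9, 8, 4]
`result = process(data)` → result = [9, 8, 4, 80, 499]
`print(data)` → prints [9, 8, 4]
`print(result)` → prints [9, 8, 4, 80, 499]

Answer:
[9, 8, 4]
[9, 8, 4, 80, 499]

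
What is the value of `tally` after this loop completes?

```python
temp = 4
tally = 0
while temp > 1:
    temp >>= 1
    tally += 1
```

Count right shifts until 1
`tally` takes the values: 0 → 1 → 2

Answer: 2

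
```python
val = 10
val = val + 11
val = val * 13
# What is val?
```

Trace:
`val = 10` → val = 10
`val = val + 11` → val = 21
`val = val * 13` → val = 273
So val = 273

Answer: 273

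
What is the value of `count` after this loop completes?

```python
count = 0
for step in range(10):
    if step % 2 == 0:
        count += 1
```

Count numbers divisible by 2 in range(10)
`count` takes the values: 0 → 1 → 2 → 3 → 4 → 5

Answer: 5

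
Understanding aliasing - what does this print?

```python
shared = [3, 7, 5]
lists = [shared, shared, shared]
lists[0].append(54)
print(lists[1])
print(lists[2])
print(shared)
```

Key concept: list of same reference.
Step by step:
`shared = [3, 7, 5]` → shared = [3, 7, 5]
`lists = [shared, shared, shared]` → lists = [[3, 7, 5], [3, 7, 5], [3, 7, 5]]
`lists[0].append(54)` → shared = [3, 7, 5, 54]; lists = [[3, 7, 5, 54], [3, 7, 5, 54], [3, 7, 5, 54]]
`print(lists[1])` → prints [3, 7, 5, 54]
`print(lists[2])` → prints [3, 7, 5, 54]
`print(shared)` → prints [3, 7, 5, 54]

Answer:
[3, 7, 5, 54]
[3, 7, 5, 54]
[3, 7, 5, 54]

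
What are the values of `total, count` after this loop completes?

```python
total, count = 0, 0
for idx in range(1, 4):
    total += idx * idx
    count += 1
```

Sum of squares and count
`total, count` takes the values: (0, 0) → (1, 0) → (1, 1) → (5, 1) → (5, 2) → (14, 2) → (14, 3)

Answer: 14, 3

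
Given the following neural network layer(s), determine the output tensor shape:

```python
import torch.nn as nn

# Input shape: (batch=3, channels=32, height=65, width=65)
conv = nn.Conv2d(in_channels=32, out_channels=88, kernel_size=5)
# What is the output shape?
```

Input: (3, 32, 65, 65) -> Output: (3, 88, 61, 61)

Answer: (3, 88, 61, 61)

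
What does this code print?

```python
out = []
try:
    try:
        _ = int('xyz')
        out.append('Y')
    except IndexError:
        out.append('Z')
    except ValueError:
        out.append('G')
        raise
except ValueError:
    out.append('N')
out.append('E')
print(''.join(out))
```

Execution trace: 'G' (inner except ValueError) → 'N' (outer except ValueError) → 'E' (after the try/except). Output: GNE

Answer: GNE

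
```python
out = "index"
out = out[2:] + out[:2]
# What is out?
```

Trace:
`out = "index"` → out = 'index'
`out = out[2:] + out[:2]` → out = 'dexin'
So out = 'dexin'

Answer: 'dexin'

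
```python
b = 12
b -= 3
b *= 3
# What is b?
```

Trace:
`b = 12` → b = 12
`b -= 3` → b = 9
`b *= 3` → b = 27
So b = 27

Answer: 27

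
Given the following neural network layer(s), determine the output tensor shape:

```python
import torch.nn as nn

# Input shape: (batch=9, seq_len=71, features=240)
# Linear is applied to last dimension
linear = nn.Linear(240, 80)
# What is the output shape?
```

Input: (9, 71, 240) -> Output: (9, 71, 80)

Answer: (9, 71, 80)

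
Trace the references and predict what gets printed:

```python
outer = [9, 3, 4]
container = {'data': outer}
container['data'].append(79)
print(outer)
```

Key concept: dict holds reference to list.
Step by step:
`outer = [9, 3, 4]` → outer = [9, 3, 4]
`container = {'data': outer}` → container = {'data': [9, 3, 4]}
`container['data'].append(79)` → outer = [9, 3, 4, 79]; container = {'data': [9, 3, 4, 79]}
`print(outer)` → prints [9, 3, 4, 79]

Answer: [9, 3, 4, 79]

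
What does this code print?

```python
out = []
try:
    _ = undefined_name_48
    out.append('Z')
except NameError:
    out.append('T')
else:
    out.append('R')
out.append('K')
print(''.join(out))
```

Execution trace: 'T' (except NameError) → 'K' (after the try/except). Output: TK

Answer: TK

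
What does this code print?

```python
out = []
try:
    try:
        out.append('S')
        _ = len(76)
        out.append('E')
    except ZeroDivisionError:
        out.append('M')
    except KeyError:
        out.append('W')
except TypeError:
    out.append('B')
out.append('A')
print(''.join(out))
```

Execution trace: 'S' (try body) → 'B' (outer except TypeError) → 'A' (after the try/except). Output: SBA

Answer: SBA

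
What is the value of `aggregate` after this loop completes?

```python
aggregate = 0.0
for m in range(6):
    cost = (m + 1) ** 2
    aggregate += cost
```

Sum of squared losses 1² + 2² + ... + 6²
`aggregate` takes the values: 0.0 → 1.0 → 5.0 → 14.0 → 30.0 → 55.0 → 91.0

Answer: 91.0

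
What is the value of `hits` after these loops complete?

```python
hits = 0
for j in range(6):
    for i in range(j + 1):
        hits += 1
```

Triangle: 1 + 2 + ... + 6
`hits` takes the values: 0 → 1 → 2 → 3 → 4 → 5 → 6 → 7 → 8 → 9 → 10 → 11 → 12 → 13 → 14 → 15 → 16 → 17 → 18 → 19 → 20 → 21

Answer: 21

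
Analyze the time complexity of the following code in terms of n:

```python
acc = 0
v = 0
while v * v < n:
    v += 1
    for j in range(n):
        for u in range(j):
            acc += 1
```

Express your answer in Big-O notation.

Each loop level contributes: √n × n × n. Multiplying the contributions gives O(n^2√n).

Answer: O(n^2√n)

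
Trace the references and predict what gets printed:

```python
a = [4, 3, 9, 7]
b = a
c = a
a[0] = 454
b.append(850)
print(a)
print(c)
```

Key concept: multiple aliases.
Step by step:
`a = [4, 3, 9, 7]` → a = [4, 3, 9, 7]
`b = a` → b = [4, 3, 9, 7] (same object as a)
`c = a` → c = [4, 3, 9, 7] (same object as a, b)
`a[0] = 454` → a = [454, 3, 9, 7] (same object as b, c); b = [454, 3, 9, 7] (same object as a, c); c = [454, 3, 9, 7] (same object as a, b)
`b.append(850)` → a = [454, 3, 9, 7, 850] (same object as b, c); b = [454, 3, 9, 7, 850] (same object as a, c); c = [454, 3, 9, 7, 850] (same object as a, b)
`print(a)` → prints [454, 3, 9, 7, 850]
`print(c)` → prints [454, 3, 9, 7, 850]

Answer:
[454, 3, 9, 7, 850]
[454, 3, 9, 7, 850]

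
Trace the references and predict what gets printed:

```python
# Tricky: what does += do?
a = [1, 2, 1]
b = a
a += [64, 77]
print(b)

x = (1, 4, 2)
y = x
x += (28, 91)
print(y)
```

Key concept: += behavior differs for mutable vs immutable.
Step by step:
`a = [1, 2, 1]` → a = [1, 2, 1]
`b = a` → b = [1, 2, 1] (same object as a)
`a += [64, 77]` → a = [1, 2, 1, 64, 77] (same object as b); b = [1, 2, 1, 64, 77] (same object as a)
`print(b)` → prints [1, 2, 1, 64, 77]
`x = (1, 4, 2)` → x = (1, 4, 2)
`y = x` → y = (1, 4, 2)
`x += (28, 91)` → x = (1, 4, 2, 28, 91)
`print(y)` → prints (1, 4, 2)

Answer:
[1, 2, 1, 64, 77]
(1, 4, 2)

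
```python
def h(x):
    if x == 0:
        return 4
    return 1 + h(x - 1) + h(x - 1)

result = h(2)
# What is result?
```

h(x) = 1 + 2·h(x-1), h(0)=4. Closed form: (4+1)·2^2 - 1 = 19.

Answer: 19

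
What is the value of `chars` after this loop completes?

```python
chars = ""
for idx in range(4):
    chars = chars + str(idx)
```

Concatenate digits 0 to 3
`chars` takes the values: "" → "0" → "01" → "012" → "0123"

Answer: "0123"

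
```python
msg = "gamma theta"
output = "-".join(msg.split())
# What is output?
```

Trace:
`msg = "gamma theta"` → msg = 'gamma theta'
`output = "-".join(msg.split())` → output = 'gamma-theta'
So output = 'gamma-theta'

Answer: 'gamma-theta'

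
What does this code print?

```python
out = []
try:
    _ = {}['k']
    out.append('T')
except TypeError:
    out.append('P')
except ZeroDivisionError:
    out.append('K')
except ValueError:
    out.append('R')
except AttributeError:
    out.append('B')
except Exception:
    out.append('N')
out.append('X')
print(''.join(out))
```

Execution trace: 'N' (except Exception) → 'X' (after the try/except). Output: NX

Answer: NX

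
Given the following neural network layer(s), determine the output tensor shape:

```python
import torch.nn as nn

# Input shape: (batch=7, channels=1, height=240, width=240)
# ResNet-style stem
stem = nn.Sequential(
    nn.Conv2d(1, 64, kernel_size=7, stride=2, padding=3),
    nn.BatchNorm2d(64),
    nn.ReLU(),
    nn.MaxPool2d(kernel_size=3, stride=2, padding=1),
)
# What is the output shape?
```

Input: (7, 1, 240, 240) -> after Conv2d 7x7 stride=2: (7, 64, 120, 120) -> Output: (7, 64, 60, 60)

Answer: (7, 64, 60, 60)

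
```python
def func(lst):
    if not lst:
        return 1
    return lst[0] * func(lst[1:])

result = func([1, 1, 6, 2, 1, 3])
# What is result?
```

Product over [1, 1, 6, 2, 1, 3] = 1 * 1 * 6 * 2 * 1 * 3 = 36

Answer: 36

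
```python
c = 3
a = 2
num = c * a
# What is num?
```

Trace:
`c = 3` → c = 3
`a = 2` → a = 2
`num = c * a` → num = 6
So num = 6

Answer: 6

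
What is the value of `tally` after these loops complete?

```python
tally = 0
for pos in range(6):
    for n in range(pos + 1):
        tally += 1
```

Triangle: 1 + 2 + ... + 6
`tally` takes the values: 0 → 1 → 2 → 3 → 4 → 5 → 6 → 7 → 8 → 9 → 10 → 11 → 12 → 13 → 14 → 15 → 16 → 17 → 18 → 19 → 20 → 21

Answer: 21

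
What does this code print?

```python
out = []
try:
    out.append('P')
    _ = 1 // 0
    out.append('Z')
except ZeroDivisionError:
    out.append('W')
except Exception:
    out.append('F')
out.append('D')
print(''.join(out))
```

Execution trace: 'P' (try body) → 'W' (except ZeroDivisionError) → 'D' (after the try/except). Output: PWD

Answer: PWD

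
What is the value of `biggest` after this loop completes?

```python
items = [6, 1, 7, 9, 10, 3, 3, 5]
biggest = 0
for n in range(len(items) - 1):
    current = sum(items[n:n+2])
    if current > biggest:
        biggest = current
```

Max sum of 2-element window in [6, 1, 7, 9, 10, 3, 3, 5]
`biggest` takes the values: 0 → 7 → 8 → 16 → 19

Answer: 19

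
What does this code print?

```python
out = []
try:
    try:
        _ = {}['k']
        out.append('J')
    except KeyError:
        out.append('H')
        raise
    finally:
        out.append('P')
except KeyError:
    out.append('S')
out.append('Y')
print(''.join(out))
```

Execution trace: 'H' (inner except KeyError) → 'P' (inner finally) → 'S' (outer except KeyError) → 'Y' (after the try/except). Output: HPSY

Answer: HPSY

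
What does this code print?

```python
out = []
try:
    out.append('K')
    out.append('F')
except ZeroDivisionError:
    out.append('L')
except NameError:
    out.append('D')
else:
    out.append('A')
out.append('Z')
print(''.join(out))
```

Execution trace: 'K' (try body) → 'F' (try body, no exception) → 'A' (else) → 'Z' (after the try/except). Output: KFAZ

Answer: KFAZ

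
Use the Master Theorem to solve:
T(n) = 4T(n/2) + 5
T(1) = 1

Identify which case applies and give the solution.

a=4, b=2, f(n)=5. log_2(4) = 2. Since c=0 < 2, Case 1 applies: T(n) = Θ(n^log_b(a)) = O(n^2).

Answer: O(n^2) - Case 1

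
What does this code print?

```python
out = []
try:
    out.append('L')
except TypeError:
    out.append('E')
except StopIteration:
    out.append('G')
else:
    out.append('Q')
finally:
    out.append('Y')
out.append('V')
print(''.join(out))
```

Execution trace: 'L' (try body, no exception) → 'Q' (else) → 'Y' (finally) → 'V' (after the try/except). Output: LQYV

Answer: LQYV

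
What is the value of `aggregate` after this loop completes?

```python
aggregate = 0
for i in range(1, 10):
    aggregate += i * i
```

Sum of squares 1² to 9² = 285
`aggregate` takes the values: 0 → 1 → 5 → 14 → 30 → 55 → 91 → 140 → 204 → 285

Answer: 285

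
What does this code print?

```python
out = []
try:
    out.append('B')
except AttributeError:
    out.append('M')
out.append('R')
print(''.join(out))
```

Execution trace: 'B' (try body, no exception) → 'R' (after the try/except). Output: BR

Answer: BR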